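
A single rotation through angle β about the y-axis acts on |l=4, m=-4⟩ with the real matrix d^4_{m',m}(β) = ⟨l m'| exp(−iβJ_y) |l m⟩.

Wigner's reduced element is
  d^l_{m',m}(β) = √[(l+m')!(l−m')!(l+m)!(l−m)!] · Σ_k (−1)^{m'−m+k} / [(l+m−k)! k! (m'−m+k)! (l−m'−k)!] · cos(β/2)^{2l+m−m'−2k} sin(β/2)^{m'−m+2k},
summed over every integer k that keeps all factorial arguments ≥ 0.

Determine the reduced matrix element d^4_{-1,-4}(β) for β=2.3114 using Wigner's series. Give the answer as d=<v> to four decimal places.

d=-0.0612

d^4_{-1,-4}(β=2.3114) via Wigner's sum:
With c≡cos(β/2)=0.403278 and s≡sin(β/2)=0.915077, N=[6·120·1·40320]^{1/2}=5387.986637
k: max(0,(-4)−(-1))=0 … min(4+(-4),4−(-1))=0
  k=0: (−1)^3·5387.9866/(720)·0.4033^5·0.9151^3 = -0.061163
d^4_{-1,-4}(2.3114) = -0.061163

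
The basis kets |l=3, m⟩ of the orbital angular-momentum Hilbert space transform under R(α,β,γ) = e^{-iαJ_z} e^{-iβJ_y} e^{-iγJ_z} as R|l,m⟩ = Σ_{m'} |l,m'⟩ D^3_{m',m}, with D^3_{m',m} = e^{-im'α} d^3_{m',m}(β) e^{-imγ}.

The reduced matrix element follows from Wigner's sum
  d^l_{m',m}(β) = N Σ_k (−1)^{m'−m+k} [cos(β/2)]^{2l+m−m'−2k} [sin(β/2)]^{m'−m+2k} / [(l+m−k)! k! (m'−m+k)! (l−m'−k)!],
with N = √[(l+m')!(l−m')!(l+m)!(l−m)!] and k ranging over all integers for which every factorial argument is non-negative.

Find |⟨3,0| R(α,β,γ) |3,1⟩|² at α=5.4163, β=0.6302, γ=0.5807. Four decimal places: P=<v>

P=0.3336

D^3_{0,1}(5.4163,0.6302,0.5807) = e^{-i·0·5.4163}·d^3_{0,1}(0.6302)·e^{-i·1·0.5807}. Compute d first:
Half-angle: c=0.950765, s=0.309912. N=√(6·6·24·2)=41.569219
Admissible k: 1..3 (factorial args all ≥0)
  k=1: (−1)^0·41.5692/(12)·0.9508^5·0.3099^1 = +0.834056
  k=2: (−1)^1·41.5692/(4)·0.9508^3·0.3099^3 = -0.265855
  k=3: (−1)^2·41.5692/(12)·0.9508^1·0.3099^5 = +0.009416
d^3_{0,1}(0.6302) = +0.834056 -0.265855 +0.009416 = +0.577616
|D^3_{0,1}|² = |d^3_{0,1}(β)|² = (+0.577616)² = 0.333641 (the z-rotation phases have unit modulus)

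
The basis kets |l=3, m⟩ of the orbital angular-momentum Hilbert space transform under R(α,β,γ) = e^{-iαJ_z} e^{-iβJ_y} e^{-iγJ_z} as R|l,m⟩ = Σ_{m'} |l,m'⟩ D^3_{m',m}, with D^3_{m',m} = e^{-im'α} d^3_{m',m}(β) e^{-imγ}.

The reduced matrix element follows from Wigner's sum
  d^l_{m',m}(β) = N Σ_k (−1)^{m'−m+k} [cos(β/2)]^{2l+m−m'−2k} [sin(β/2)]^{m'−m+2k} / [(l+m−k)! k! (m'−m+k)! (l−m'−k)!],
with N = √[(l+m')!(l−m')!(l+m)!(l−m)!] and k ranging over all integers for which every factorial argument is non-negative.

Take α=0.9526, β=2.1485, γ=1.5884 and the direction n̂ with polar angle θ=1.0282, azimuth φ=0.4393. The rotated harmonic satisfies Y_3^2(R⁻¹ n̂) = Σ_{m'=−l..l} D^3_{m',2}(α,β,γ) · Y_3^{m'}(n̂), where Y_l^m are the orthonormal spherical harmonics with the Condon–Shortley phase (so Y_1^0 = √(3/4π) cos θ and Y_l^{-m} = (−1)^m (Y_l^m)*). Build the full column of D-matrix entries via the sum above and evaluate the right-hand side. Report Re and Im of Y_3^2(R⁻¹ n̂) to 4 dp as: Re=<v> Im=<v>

Need the full column D^3_{m',2} for m'=−3..3 at α=0.9526, β=2.1485, γ=1.5884.
cos(β/2)=0.476392, sin(β/2)=0.879233
d^3_{-3,2}: single k=5 term ⇒ +0.613141;  D = +0.582207-0.192291i
d^3_{-2,2}: k∈[4..5] ⇒ +0.678133 -0.461981 = +0.216152;  D = +0.063711-0.206549i
d^3_{-1,2}: k∈[3..4] ⇒ +0.464767 -0.791561 = -0.326794;  D = +0.198656+0.259481i
d^3_{0,2}: k∈[2..3] ⇒ +0.218085 -0.742857 = -0.524772;  D = +0.524447-0.018472i
d^3_{1,2}: k∈[1..2] ⇒ +0.068222 -0.464767 = -0.396544;  D = +0.218306-0.331044i
d^3_{2,2}: k∈[0..1] ⇒ +0.011689 -0.199083 = -0.187394;  D = -0.067697-0.174739i
d^3_{3,2}: single k=0 term ⇒ -0.052845;  D = -0.051220-0.013002i
Y_3^{m'}(θ=1.0282,φ=0.4393) and Σ D·Y over m':
  (+0.5822-0.1923i)·(+0.0656-0.2537i)  (+0.0637-0.2065i)·(+0.2470-0.2979i)  (+0.1987+0.2595i)·(+0.0834-0.0392i)  (+0.5244-0.0185i)·(-0.3212+0.0000i)  (+0.2183-0.3310i)·(-0.0834-0.0392i)  (-0.0677-0.1747i)·(+0.2470+0.2979i)  (-0.0512-0.0130i)·(-0.0656-0.2537i)
Y_3^2(R⁻¹ n̂) = -0.193909-0.240935i

Re=-0.1939 Im=-0.2409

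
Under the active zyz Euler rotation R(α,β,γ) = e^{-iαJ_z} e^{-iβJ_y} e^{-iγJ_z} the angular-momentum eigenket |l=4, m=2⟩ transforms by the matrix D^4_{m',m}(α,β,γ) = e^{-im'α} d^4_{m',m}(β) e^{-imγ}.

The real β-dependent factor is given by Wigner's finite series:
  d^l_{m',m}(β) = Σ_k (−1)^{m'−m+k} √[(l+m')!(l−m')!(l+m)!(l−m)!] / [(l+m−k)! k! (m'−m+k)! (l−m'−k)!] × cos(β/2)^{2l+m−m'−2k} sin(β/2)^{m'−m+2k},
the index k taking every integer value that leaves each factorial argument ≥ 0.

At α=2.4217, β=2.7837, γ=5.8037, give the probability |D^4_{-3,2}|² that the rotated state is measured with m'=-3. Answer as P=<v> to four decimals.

Split into d^4_{-3,2}(β=2.7837) × two z-phases.
With c≡cos(β/2)=0.177993 and s≡sin(β/2)=0.984032, N=[1·5040·720·2]^{1/2}=2693.993318
Admissible k: 5..6 (factorial args all ≥0)
  k=5: (−1)^0·2693.9933/(240)·0.1780^3·0.9840^5 = +0.058403
  k=6: (−1)^1·2693.9933/(720)·0.1780^1·0.9840^7 = -0.595018
d^4_{-3,2}(2.7837) = +0.058403 -0.595018 = -0.536615
|D^4_{-3,2}|² = |d^4_{-3,2}(β)|² = (-0.536615)² = 0.287956 (the z-rotation phases have unit modulus)

P=0.2880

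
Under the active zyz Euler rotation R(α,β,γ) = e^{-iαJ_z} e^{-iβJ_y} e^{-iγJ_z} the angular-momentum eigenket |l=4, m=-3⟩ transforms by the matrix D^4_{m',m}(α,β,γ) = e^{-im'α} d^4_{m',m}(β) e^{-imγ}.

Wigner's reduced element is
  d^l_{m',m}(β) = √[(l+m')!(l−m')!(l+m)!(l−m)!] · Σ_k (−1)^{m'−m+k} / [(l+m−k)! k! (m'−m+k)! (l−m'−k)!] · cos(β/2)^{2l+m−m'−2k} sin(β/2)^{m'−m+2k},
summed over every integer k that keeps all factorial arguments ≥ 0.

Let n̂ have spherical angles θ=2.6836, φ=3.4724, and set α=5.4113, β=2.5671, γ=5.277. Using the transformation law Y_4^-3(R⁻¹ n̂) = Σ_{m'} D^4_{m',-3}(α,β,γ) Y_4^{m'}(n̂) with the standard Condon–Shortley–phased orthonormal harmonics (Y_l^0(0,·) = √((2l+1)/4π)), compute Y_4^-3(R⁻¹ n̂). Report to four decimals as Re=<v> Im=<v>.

Re=0.1059 Im=-0.3290

Need the full column D^4_{m',-3} for m'=−4..4 at α=5.4113, β=2.5671, γ=5.277.
cos(β/2)=0.283312, sin(β/2)=0.959028
d^4_{-4,-3}: single k=1 term ⇒ +0.000397;  D = +0.000388-0.000088i
d^4_{-3,-3}: k∈[0..1] ⇒ +0.000042 -0.003329 = -0.003288;  D = -0.002619-0.001987i
d^4_{-2,-3}: k∈[0..1] ⇒ -0.000526 +0.018072 = +0.017546;  D = +0.000876+0.017524i
d^4_{-1,-3}: k∈[0..1] ⇒ +0.003775 -0.072095 = -0.068320;  D = +0.050043-0.046512i
d^4_{0,-3}: k∈[0..1] ⇒ -0.019050 +0.218281 = +0.199232;  D = -0.197726-0.024451i
d^4_{1,-3}: k∈[0..1] ⇒ +0.072095 -0.495665 = -0.423570;  D = +0.230663+0.355255i
d^4_{2,-3}: k∈[0..1] ⇒ -0.207080 +0.790947 = +0.583868;  D = +0.170318-0.558474i
d^4_{3,-3}: k∈[0..1] ⇒ +0.437136 -0.715565 = -0.278429;  D = -0.256135+0.109169i
d^4_{4,-3}: single k=0 term ⇒ -0.597900;  D = -0.533343-0.270240i
Y_4^{m'}(θ=2.6836,φ=3.4724) and Σ D·Y over m':
  (+0.0004-0.0001i)·(+0.0041-0.0164i)  (-0.0026-0.0020i)·(+0.0530-0.0813i)  (+0.0009+0.0175i)·(+0.2390-0.1861i)  (+0.0500-0.0465i)·(+0.4670-0.1604i)  (-0.1977-0.0245i)·(+0.1606+0.0000i)  (+0.2307+0.3553i)·(-0.4670-0.1604i)  (+0.1703-0.5585i)·(+0.2390+0.1861i)  (-0.2561+0.1092i)·(-0.0530-0.0813i)  (-0.5333-0.2702i)·(+0.0041+0.0164i)
Y_4^-3(R⁻¹ n̂) = +0.105904-0.329035i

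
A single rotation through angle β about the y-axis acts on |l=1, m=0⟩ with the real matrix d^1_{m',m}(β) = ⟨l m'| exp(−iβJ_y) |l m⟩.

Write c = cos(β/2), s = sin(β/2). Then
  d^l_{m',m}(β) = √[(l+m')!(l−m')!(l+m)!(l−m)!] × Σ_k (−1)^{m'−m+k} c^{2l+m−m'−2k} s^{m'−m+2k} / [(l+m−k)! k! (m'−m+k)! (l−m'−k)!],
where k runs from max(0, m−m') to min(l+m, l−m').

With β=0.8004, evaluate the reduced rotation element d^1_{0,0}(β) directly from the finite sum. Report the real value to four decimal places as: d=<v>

d=0.6964

d^1_{0,0}(β=0.8004) via Wigner's sum:
c=cos(0.8004/2)=0.920983, s=sin(0.8004/2)=0.389603; N=√[1·1·1·1]=1.000000
The bounds max(0,m−m')=0 and min(l+m,l−m')=1 give 2 terms
  k=0: (−1)^0·1.0000/(1)·0.9210^2·0.3896^0 = +0.848210
  k=1: (−1)^1·1.0000/(1)·0.9210^0·0.3896^2 = -0.151790
d^1_{0,0}(0.8004) = +0.848210 -0.151790 = +0.696420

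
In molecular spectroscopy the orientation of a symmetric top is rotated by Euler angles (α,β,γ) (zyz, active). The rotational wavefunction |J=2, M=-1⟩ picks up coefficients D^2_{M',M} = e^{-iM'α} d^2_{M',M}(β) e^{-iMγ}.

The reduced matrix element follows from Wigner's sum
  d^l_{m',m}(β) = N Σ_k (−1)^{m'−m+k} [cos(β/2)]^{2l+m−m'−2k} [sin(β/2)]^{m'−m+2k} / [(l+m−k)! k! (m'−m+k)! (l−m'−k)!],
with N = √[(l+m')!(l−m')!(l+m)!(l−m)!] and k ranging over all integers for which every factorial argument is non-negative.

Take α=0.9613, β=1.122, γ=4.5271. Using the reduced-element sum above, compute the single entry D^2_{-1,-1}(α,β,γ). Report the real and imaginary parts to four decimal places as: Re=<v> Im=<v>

Re=-0.0664 Im=0.0677

D^2_{-1,-1}(0.9613,1.122,4.5271) = e^{-i·-1·0.9613}·d^2_{-1,-1}(1.122)·e^{-i·-1·4.5271}. Compute d first:
Half-angle: c=0.846724, s=0.532033. N=√(1·6·1·6)=6.000000
k∈{0,1} keeps every argument non-negative
  k=0: (−1)^0·6.0000/(6)·0.8467^4·0.5320^0 = +0.514004
  k=1: (−1)^1·6.0000/(2)·0.8467^2·0.5320^2 = -0.608810
d^2_{-1,-1}(1.122) = +0.514004 -0.608810 = -0.094806
Phases: e^{-i·(-1)·0.9613}=+0.572455+0.819936i, e^{-i·(-1)·4.5271}=-0.184231-0.982883i ⇒ D=-0.066406+0.067664i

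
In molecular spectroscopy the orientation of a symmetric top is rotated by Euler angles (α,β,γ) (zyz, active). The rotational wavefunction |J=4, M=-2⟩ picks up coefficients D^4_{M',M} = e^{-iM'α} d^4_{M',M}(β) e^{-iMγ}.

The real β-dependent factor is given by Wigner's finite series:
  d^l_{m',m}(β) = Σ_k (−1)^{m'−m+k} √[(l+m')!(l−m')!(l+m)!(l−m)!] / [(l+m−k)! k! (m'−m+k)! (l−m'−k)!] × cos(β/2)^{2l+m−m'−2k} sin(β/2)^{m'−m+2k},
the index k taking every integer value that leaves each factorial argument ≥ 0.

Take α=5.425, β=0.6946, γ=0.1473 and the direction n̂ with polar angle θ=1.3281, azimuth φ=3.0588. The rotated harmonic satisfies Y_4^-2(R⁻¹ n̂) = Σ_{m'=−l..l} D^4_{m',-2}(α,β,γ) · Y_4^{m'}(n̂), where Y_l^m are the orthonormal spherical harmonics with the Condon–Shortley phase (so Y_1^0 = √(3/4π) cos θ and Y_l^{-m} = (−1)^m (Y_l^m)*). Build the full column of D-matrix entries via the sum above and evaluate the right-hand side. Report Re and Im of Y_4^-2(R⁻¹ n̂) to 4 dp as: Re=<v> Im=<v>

Re=-0.0496 Im=0.1578

Need the full column D^4_{m',-2} for m'=−4..4 at α=5.425, β=0.6946, γ=0.1473.
cos(β/2)=0.940295, sin(β/2)=0.340360
d^4_{-4,-2}: single k=2 term ⇒ +0.423684;  D = -0.423681-0.001462i
d^4_{-3,-2}: k∈[1..2] ⇒ +0.827660 -0.325329 = +0.502331;  D = -0.327116-0.381224i
d^4_{-2,-2}: k∈[0..2] ⇒ +0.611102 -0.960824 +0.157363 = -0.192359;  D = -0.028561+0.190227i
d^4_{-1,-2}: k∈[0..2] ⇒ -0.938479 +0.614814 -0.053703 = -0.377368;  D = -0.319006+0.201598i
d^4_{0,-2}: k∈[0..2] ⇒ +0.759598 -0.265401 +0.013040 = +0.507238;  D = +0.485385+0.147280i
d^4_{1,-2}: k∈[0..2] ⇒ -0.409876 +0.080555 -0.002111 = -0.331432;  D = -0.134543-0.302895i
d^4_{2,-2}: k∈[0..2] ⇒ +0.157363 -0.016495 +0.000180 = +0.141049;  D = -0.060100+0.127604i
d^4_{3,-2}: k∈[0..1] ⇒ -0.042626 +0.001862 = -0.040764;  D = +0.039261-0.010969i
d^4_{4,-2}: single k=0 term ⇒ +0.007273;  D = -0.006061-0.004021i
Y_4^{m'}(θ=1.3281,φ=3.0588) and Σ D·Y over m':
  (-0.4237-0.0015i)·(+0.3715+0.1277i)  (-0.3271-0.3812i)·(-0.2667-0.0676i)  (-0.0286+0.1902i)·(-0.1852-0.0310i)  (-0.3190+0.2016i)·(+0.2855+0.0237i)  (+0.4854+0.1473i)·(+0.1464+0.0000i)  (-0.1345-0.3029i)·(-0.2855+0.0237i)  (-0.0601+0.1276i)·(-0.1852+0.0310i)  (+0.0393-0.0110i)·(+0.2667-0.0676i)  (-0.0061-0.0040i)·(+0.3715-0.1277i)
Y_4^-2(R⁻¹ n̂) = -0.049648+0.157826i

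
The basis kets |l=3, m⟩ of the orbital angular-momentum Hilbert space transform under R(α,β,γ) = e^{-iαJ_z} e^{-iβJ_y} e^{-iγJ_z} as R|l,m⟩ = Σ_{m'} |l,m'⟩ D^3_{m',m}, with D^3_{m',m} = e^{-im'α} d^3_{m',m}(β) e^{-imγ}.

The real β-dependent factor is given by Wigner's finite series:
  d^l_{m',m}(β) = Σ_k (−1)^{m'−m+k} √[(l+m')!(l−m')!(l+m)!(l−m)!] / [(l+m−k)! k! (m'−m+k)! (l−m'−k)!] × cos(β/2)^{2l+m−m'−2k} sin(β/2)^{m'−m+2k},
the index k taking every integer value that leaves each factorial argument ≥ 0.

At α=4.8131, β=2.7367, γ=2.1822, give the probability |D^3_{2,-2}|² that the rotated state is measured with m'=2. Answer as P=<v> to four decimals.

P=0.4864

Split into d^3_{2,-2}(β=2.7367) × two z-phases.
With c≡cos(β/2)=0.201066 and s≡sin(β/2)=0.979578, N=[120·1·1·120]^{1/2}=120.000000
k∈{0,1} keeps every argument non-negative
  k=0: (−1)^4·120.0000/(24)·0.2011^2·0.9796^4 = +0.186125
  k=1: (−1)^5·120.0000/(120)·0.2011^0·0.9796^6 = -0.883554
d^3_{2,-2}(2.7367) = +0.186125 -0.883554 = -0.697429
|D^3_{2,-2}|² = |d^3_{2,-2}(β)|² = (-0.697429)² = 0.486408 (the z-rotation phases have unit modulus)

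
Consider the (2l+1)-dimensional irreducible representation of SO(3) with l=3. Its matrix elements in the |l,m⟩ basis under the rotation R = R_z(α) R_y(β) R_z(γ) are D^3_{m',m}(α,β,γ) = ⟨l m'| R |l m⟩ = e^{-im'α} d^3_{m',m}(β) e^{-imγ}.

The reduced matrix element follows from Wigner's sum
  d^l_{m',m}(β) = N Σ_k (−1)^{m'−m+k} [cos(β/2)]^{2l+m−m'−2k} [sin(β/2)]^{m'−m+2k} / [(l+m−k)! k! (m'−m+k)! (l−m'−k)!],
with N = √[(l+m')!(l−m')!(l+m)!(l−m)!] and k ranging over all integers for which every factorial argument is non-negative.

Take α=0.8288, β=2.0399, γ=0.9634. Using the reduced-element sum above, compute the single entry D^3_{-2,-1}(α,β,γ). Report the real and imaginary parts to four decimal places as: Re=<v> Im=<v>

Split into d^3_{-2,-1}(β=2.0399) × two z-phases.
c=cos(2.0399/2)=0.523409, s=sin(2.0399/2)=0.852082; N=√[1·120·2·24]=75.894664
The bounds max(0,m−m')=1 and min(l+m,l−m')=2 give 2 terms
  k=1: (−1)^0·75.8947/(24)·0.5234^5·0.8521^1 = +0.105849
  k=2: (−1)^1·75.8947/(12)·0.5234^3·0.8521^3 = -0.561043
d^3_{-2,-1}(2.0399) = +0.105849 -0.561043 = -0.455195
Attach z-rotation phases: D = e^{-i(-2)(0.8288)}·(-0.455195)·e^{-i(-1)(0.9634)} = +0.394893-0.226411i

Re=0.3949 Im=-0.2264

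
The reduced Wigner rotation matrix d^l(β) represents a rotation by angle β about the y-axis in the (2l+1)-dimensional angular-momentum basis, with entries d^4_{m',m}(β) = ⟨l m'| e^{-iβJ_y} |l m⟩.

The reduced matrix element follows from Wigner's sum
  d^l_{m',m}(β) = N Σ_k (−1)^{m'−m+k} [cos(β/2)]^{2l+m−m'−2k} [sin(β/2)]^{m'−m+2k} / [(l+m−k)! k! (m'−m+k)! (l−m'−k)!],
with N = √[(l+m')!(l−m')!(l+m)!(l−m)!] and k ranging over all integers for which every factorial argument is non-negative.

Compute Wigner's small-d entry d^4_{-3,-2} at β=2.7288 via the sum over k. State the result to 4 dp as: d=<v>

d^4_{-3,-2}(β=2.7288) via Wigner's sum:
Half-angle: c=0.204934, s=0.978776. N=√(1·5040·2·720)=2693.993318
The bounds max(0,m−m')=1 and min(l+m,l−m')=2 give 2 terms
  k=1: (−1)^0·2693.9933/(720)·0.2049^7·0.9788^1 = +0.000056
  k=2: (−1)^1·2693.9933/(240)·0.2049^5·0.9788^3 = -0.003805
d^4_{-3,-2}(2.7288) = +0.000056 -0.003805 = -0.003749

d=-0.0037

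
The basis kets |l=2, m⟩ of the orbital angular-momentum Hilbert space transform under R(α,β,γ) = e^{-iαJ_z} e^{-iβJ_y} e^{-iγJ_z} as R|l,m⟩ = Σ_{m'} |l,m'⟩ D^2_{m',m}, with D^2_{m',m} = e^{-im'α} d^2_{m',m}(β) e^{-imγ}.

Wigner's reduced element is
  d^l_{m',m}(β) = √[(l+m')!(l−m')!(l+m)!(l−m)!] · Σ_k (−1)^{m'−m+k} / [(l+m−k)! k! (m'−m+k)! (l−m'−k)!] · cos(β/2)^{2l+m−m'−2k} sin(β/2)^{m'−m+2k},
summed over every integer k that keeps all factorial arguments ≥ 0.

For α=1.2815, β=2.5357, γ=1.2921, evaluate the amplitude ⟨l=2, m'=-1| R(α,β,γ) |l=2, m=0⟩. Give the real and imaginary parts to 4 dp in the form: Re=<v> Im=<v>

Re=-0.1636 Im=-0.5495

Split into d^2_{-1,0}(β=2.5357) × two z-phases.
Half-angle: c=0.298334, s=0.954462. N=√(1·6·2·2)=4.898979
k∈{1,2} keeps every argument non-negative
  k=1: (−1)^0·4.8990/(2)·0.2983^3·0.9545^1 = +0.062078
  k=2: (−1)^1·4.8990/(2)·0.2983^1·0.9545^3 = -0.635409
d^2_{-1,0}(2.5357) = +0.062078 -0.635409 = -0.573330
Attach z-rotation phases: D = e^{-i(-1)(1.2815)}·(-0.573330)·e^{-i(0)(1.2921)} = -0.163558-0.549506i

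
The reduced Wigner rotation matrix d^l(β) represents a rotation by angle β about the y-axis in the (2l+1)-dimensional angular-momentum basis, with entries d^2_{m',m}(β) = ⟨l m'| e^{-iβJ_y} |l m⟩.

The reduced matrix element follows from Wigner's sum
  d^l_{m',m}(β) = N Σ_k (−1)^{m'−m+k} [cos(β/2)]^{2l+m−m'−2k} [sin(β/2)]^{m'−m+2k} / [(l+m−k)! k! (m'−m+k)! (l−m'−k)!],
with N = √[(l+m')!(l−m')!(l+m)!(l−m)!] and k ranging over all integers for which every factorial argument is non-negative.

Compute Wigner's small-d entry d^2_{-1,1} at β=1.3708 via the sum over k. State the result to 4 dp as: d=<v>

d^2_{-1,1}(β=1.3708) via Wigner's sum:
Half-angle: c=0.774166, s=0.632983. N=√(1·6·6·1)=6.000000
k∈{2,3} keeps every argument non-negative
  k=2: (−1)^0·6.0000/(2)·0.7742^2·0.6330^2 = +0.720399
  k=3: (−1)^1·6.0000/(6)·0.7742^0·0.6330^4 = -0.160534
d^2_{-1,1}(1.3708) = +0.720399 -0.160534 = +0.559865

d=0.5599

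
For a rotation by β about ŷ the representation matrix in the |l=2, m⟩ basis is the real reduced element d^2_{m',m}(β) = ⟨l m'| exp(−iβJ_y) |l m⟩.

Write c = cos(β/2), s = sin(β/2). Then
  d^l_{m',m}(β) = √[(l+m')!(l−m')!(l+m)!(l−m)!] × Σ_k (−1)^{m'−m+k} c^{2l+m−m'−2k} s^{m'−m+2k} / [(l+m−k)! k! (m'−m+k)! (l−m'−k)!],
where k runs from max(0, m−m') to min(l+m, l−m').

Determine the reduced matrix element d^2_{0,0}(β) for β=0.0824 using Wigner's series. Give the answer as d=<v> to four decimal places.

d=0.9898

d^2_{0,0}(β=0.0824) via Wigner's sum:
With c≡cos(β/2)=0.999151 and s≡sin(β/2)=0.041188, N=[2·2·2·2]^{1/2}=4.000000
Admissible k: 0..2 (factorial args all ≥0)
  k=0: (−1)^0·4.0000/(4)·0.9992^4·0.0412^0 = +0.996610
  k=1: (−1)^1·4.0000/(1)·0.9992^2·0.0412^2 = -0.006774
  k=2: (−1)^2·4.0000/(4)·0.9992^0·0.0412^4 = +0.000003
d^2_{0,0}(0.0824) = +0.996610 -0.006774 +0.000003 = +0.989838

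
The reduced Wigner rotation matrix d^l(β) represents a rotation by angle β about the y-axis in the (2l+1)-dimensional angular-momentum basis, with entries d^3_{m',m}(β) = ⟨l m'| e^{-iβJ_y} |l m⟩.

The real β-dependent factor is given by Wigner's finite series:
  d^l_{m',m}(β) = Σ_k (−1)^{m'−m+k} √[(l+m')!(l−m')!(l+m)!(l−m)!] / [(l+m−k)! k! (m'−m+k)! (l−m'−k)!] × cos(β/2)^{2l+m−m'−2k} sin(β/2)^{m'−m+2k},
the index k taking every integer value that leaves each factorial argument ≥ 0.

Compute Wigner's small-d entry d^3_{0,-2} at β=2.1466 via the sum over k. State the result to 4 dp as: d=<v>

d=-0.5245

d^3_{0,-2}(β=2.1466) via Wigner's sum:
c=cos(2.1466/2)=0.477227, s=sin(2.1466/2)=0.878780; N=√[6·6·1·120]=65.726707
Admissible k: 0..1 (factorial args all ≥0)
  k=0: (−1)^2·65.7267/(12)·0.4772^4·0.8788^2 = +0.219392
  k=1: (−1)^3·65.7267/(12)·0.4772^2·0.8788^4 = -0.743929
d^3_{0,-2}(2.1466) = +0.219392 -0.743929 = -0.524537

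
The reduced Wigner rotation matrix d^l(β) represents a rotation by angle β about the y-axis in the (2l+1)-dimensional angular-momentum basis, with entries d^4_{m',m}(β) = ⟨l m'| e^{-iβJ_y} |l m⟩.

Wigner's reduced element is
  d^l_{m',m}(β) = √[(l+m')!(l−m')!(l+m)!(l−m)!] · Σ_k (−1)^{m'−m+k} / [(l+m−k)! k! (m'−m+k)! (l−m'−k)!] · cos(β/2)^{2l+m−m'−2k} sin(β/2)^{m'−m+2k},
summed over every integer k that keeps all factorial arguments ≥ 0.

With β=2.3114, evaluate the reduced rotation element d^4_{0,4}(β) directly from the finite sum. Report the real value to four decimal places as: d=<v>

d^4_{0,4}(β=2.3114) via Wigner's sum:
With c≡cos(β/2)=0.403278 and s≡sin(β/2)=0.915077, N=[24·24·40320·1]^{1/2}=4819.161753
k: max(0,(4)−(0))=4 … min(4+(4),4−(0))=4
  k=4: (−1)^0·4819.1618/(576)·0.4033^4·0.9151^4 = +0.155167
d^4_{0,4}(2.3114) = +0.155167

d=0.1552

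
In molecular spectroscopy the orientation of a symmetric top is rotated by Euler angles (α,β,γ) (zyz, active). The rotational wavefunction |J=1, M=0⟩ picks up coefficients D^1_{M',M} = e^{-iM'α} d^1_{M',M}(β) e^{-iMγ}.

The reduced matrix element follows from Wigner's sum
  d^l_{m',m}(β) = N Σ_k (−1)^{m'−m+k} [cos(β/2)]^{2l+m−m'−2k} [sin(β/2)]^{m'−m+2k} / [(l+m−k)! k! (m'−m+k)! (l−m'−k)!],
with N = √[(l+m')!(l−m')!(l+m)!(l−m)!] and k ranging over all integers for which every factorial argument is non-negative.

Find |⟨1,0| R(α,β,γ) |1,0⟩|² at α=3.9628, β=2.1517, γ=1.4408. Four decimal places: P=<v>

P=0.3012

First d^1_{0,0}(β=2.1517), then the phase factors e^{-i(0)α} and e^{-i(0)γ}:
c=cos(2.1517/2)=0.474984, s=sin(2.1517/2)=0.879994; N=√[1·1·1·1]=1.000000
Admissible k: 0..1 (factorial args all ≥0)
  k=0: (−1)^0·1.0000/(1)·0.4750^2·0.8800^0 = +0.225610
  k=1: (−1)^1·1.0000/(1)·0.4750^0·0.8800^2 = -0.774390
d^1_{0,0}(2.1517) = +0.225610 -0.774390 = -0.548780
|D^1_{0,0}|² = |d^1_{0,0}(β)|² = (-0.548780)² = 0.301159 (the z-rotation phases have unit modulus)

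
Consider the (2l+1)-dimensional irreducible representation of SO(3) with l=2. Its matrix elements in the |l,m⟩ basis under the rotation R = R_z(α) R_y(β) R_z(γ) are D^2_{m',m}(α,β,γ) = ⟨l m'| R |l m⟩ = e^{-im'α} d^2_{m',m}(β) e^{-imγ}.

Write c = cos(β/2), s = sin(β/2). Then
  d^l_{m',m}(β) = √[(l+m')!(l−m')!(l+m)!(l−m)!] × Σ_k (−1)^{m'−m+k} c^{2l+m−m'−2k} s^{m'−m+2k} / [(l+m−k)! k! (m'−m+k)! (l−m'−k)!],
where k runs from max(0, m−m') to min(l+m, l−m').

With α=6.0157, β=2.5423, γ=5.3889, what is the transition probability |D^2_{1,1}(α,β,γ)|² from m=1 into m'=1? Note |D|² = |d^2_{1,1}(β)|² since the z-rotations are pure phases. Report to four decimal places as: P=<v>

P=0.0534

Split into d^2_{1,1}(β=2.5423) × two z-phases.
c=cos(2.5423/2)=0.295182, s=sin(2.5423/2)=0.955441; N=√[6·1·6·1]=6.000000
k∈{0,1} keeps every argument non-negative
  k=0: (−1)^0·6.0000/(6)·0.2952^4·0.9554^0 = +0.007592
  k=1: (−1)^1·6.0000/(2)·0.2952^2·0.9554^2 = -0.238622
d^2_{1,1}(2.5423) = +0.007592 -0.238622 = -0.231029
|D^2_{1,1}|² = |d^2_{1,1}(β)|² = (-0.231029)² = 0.053375 (the z-rotation phases have unit modulus)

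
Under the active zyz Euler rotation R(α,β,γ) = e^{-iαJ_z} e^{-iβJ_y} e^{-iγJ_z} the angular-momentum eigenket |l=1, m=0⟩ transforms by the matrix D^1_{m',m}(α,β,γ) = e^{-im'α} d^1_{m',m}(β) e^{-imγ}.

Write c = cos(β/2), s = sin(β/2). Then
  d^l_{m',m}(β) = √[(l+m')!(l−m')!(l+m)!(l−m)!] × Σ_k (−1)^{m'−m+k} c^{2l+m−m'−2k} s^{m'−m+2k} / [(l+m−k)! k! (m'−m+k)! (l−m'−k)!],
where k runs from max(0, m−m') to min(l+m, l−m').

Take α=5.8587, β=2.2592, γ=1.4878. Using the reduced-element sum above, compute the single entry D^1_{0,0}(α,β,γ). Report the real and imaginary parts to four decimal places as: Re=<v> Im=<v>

Re=-0.6353 Im=0.0000

First d^1_{0,0}(β=2.2592), then the phase factors e^{-i(0)α} and e^{-i(0)γ}:
Half-angle: c=0.427022, s=0.904241. N=√(1·1·1·1)=1.000000
Admissible k: 0..1 (factorial args all ≥0)
  k=0: (−1)^0·1.0000/(1)·0.4270^2·0.9042^0 = +0.182347
  k=1: (−1)^1·1.0000/(1)·0.4270^0·0.9042^2 = -0.817653
d^1_{0,0}(2.2592) = +0.182347 -0.817653 = -0.635305
Phases: e^{-i·(0)·5.8587}=+1.000000+0.000000i, e^{-i·(0)·1.4878}=+1.000000+0.000000i ⇒ D=-0.635305+0.000000i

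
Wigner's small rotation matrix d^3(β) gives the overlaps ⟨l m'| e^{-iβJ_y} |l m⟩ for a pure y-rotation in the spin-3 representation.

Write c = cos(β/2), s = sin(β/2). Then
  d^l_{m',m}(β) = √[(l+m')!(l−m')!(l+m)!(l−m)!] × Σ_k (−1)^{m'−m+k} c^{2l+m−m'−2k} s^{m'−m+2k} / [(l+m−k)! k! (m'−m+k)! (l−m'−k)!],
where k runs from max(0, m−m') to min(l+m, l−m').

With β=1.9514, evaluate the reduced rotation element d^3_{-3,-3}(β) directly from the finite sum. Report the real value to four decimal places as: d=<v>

d=0.0310

d^3_{-3,-3}(β=1.9514) via Wigner's sum:
With c≡cos(β/2)=0.560589 and s≡sin(β/2)=0.828095, N=[1·720·1·720]^{1/2}=720.000000
The bounds max(0,m−m')=0 and min(l+m,l−m')=0 give 1 term
  k=0: (−1)^0·720.0000/(720)·0.5606^6·0.8281^0 = +0.031036
d^3_{-3,-3}(1.9514) = +0.031036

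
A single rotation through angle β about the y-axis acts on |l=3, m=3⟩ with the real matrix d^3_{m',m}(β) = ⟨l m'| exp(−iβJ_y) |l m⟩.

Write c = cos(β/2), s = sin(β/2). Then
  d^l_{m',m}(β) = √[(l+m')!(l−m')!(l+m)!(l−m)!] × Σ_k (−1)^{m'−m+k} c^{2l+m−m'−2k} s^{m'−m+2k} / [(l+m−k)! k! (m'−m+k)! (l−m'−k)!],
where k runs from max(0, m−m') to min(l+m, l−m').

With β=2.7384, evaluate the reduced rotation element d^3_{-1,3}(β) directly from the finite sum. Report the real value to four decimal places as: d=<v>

d^3_{-1,3}(β=2.7384) via Wigner's sum:
With c≡cos(β/2)=0.200234 and s≡sin(β/2)=0.979748, N=[2·24·720·1]^{1/2}=185.903201
k∈{4} keeps every argument non-negative
  k=4: (−1)^0·185.9032/(48)·0.2002^2·0.9797^4 = +0.143079
d^3_{-1,3}(2.7384) = +0.143079

d=0.1431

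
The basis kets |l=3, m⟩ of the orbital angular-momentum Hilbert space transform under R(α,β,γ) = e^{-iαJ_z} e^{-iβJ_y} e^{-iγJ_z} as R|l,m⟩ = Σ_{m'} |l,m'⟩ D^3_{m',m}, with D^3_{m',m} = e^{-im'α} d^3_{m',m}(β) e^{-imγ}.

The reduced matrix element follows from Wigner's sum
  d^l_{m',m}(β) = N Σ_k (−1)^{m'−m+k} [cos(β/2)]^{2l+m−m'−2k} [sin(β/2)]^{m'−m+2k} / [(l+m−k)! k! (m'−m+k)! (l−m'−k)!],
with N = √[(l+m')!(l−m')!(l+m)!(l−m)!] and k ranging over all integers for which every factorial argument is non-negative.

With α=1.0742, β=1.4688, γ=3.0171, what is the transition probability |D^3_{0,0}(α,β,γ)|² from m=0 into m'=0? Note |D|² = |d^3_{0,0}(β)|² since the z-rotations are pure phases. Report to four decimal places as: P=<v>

First d^3_{0,0}(β=1.4688), then the phase factors e^{-i(0)α} and e^{-i(0)γ}:
Half-angle: c=0.742233, s=0.670142. N=√(6·6·6·6)=36.000000
k: max(0,(0)−(0))=0 … min(3+(0),3−(0))=3
  k=0: (−1)^0·36.0000/(36)·0.7422^6·0.6701^0 = +0.167202
  k=1: (−1)^1·36.0000/(4)·0.7422^4·0.6701^2 = -1.226696
  k=2: (−1)^2·36.0000/(4)·0.7422^2·0.6701^4 = +0.999977
  k=3: (−1)^3·36.0000/(36)·0.7422^0·0.6701^6 = -0.090573
d^3_{0,0}(1.4688) = +0.167202 -1.226696 +0.999977 -0.090573 = -0.150090
|D^3_{0,0}|² = |d^3_{0,0}(β)|² = (-0.150090)² = 0.022527 (the z-rotation phases have unit modulus)

P=0.0225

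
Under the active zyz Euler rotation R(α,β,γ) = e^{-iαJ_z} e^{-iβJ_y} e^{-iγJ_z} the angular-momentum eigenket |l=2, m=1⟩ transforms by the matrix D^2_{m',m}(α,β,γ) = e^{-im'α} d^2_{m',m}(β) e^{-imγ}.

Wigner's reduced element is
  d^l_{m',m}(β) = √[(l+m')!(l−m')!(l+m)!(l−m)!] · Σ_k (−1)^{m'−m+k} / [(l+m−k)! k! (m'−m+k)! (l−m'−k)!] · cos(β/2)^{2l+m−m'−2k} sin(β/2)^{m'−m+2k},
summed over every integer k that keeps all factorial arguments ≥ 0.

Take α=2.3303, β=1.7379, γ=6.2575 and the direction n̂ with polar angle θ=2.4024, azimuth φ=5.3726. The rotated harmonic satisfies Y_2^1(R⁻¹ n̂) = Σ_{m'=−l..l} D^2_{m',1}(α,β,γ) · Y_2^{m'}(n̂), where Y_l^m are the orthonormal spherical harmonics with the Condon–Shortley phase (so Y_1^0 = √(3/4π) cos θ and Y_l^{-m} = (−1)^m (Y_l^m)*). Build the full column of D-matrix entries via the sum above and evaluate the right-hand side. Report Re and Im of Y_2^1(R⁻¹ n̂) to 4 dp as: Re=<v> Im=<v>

Re=0.3485 Im=0.0367

Need the full column D^2_{m',1} for m'=−2..2 at α=2.3303, β=1.7379, γ=6.2575.
cos(β/2)=0.645629, sin(β/2)=0.763651
d^2_{-2,1}: single k=3 term ⇒ +0.575040;  D = -0.015009-0.574845i
d^2_{-1,1}: k∈[2..3] ⇒ +0.729251 -0.340080 = +0.389172;  D = -0.275128+0.275244i
d^2_{0,1}: k∈[1..2] ⇒ +0.503407 -0.704278 = -0.200871;  D = -0.200804-0.005159i
d^2_{1,1}: k∈[0..1] ⇒ +0.173753 -0.729251 = -0.555499;  D = +0.372023+0.412526i
d^2_{2,1}: single k=0 term ⇒ -0.411030;  D = +0.031812-0.409797i
Y_2^{m'}(θ=2.4024,φ=5.3726) and Σ D·Y over m':
  (-0.0150-0.5748i)·(-0.0434+0.1698i)  (-0.2751+0.2752i)·(-0.2359-0.3038i)  (-0.2008-0.0052i)·(+0.2014+0.0000i)  (+0.3720+0.4125i)·(+0.2359-0.3038i)  (+0.0318-0.4098i)·(-0.0434-0.1698i)
Y_2^1(R⁻¹ n̂) = +0.348470+0.036725i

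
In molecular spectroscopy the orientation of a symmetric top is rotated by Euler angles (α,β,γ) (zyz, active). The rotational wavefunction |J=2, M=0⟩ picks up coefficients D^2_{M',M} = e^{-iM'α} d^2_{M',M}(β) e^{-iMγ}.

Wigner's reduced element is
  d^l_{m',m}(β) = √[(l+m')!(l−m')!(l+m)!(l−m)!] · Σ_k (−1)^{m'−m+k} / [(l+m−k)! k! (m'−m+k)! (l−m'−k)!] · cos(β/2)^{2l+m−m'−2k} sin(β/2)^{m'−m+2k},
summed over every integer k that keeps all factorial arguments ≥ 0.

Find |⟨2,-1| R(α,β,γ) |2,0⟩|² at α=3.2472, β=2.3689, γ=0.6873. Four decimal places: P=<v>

D^2_{-1,0}(3.2472,2.3689,0.6873) = e^{-i·-1·3.2472}·d^2_{-1,0}(2.3689)·e^{-i·0·0.6873}. Compute d first:
Half-angle: c=0.376807, s=0.926292. N=√(1·6·2·2)=4.898979
k: max(0,(0)−(-1))=1 … min(2+(0),2−(-1))=2
  k=1: (−1)^0·4.8990/(2)·0.3768^3·0.9263^1 = +0.121389
  k=2: (−1)^1·4.8990/(2)·0.3768^1·0.9263^3 = -0.733564
d^2_{-1,0}(2.3689) = +0.121389 -0.733564 = -0.612175
|D^2_{-1,0}|² = |d^2_{-1,0}(β)|² = (-0.612175)² = 0.374758 (the z-rotation phases have unit modulus)

P=0.3748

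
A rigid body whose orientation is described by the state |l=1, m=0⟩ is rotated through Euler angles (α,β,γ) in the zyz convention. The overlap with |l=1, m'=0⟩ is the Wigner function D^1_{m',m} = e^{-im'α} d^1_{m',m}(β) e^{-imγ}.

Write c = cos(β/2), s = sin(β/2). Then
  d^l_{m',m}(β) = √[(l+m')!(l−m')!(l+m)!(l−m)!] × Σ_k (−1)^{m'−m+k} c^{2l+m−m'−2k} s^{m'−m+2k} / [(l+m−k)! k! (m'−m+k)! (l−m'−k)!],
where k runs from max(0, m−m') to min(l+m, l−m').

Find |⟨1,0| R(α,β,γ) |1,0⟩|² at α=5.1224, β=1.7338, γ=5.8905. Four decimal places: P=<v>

P=0.0263

Split into d^1_{0,0}(β=1.7338) × two z-phases.
c=cos(1.7338/2)=0.647193, s=sin(1.7338/2)=0.762326; N=√[1·1·1·1]=1.000000
Admissible k: 0..1 (factorial args all ≥0)
  k=0: (−1)^0·1.0000/(1)·0.6472^2·0.7623^0 = +0.418859
  k=1: (−1)^1·1.0000/(1)·0.6472^0·0.7623^2 = -0.581141
d^1_{0,0}(1.7338) = +0.418859 -0.581141 = -0.162283
|D^1_{0,0}|² = |d^1_{0,0}(β)|² = (-0.162283)² = 0.026336 (the z-rotation phases have unit modulus)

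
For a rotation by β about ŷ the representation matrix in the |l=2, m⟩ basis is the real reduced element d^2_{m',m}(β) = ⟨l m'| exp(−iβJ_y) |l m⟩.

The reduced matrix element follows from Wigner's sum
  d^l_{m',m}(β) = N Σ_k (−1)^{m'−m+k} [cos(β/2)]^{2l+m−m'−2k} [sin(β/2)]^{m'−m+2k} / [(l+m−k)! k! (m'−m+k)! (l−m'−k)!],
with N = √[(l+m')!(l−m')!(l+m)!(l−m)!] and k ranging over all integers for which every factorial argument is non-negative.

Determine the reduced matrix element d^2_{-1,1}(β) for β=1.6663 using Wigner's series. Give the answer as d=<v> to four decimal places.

d^2_{-1,1}(β=1.6663) via Wigner's sum:
Half-angle: c=0.672548, s=0.740054. N=√(1·6·6·1)=6.000000
Admissible k: 2..3 (factorial args all ≥0)
  k=2: (−1)^0·6.0000/(2)·0.6725^2·0.7401^2 = +0.743180
  k=3: (−1)^1·6.0000/(6)·0.6725^0·0.7401^4 = -0.299953
d^2_{-1,1}(1.6663) = +0.743180 -0.299953 = +0.443227

d=0.4432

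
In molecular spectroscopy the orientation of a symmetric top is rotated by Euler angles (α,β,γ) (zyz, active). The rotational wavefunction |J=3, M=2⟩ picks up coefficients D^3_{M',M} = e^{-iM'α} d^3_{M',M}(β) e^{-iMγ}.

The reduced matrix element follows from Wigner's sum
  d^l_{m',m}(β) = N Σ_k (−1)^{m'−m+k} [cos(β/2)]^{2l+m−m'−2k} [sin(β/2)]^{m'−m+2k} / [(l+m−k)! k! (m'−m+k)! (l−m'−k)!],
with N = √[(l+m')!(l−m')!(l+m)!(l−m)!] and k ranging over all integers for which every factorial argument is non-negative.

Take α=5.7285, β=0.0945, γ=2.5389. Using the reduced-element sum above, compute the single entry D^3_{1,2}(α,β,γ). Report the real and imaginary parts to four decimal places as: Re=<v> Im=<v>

Split into d^3_{1,2}(β=0.0945) × two z-phases.
Half-angle: c=0.998884, s=0.047232. N=√(24·2·120·1)=75.894664
k∈{1,2} keeps every argument non-negative
  k=1: (−1)^0·75.8947/(24)·0.9989^5·0.0472^1 = +0.148530
  k=2: (−1)^1·75.8947/(12)·0.9989^3·0.0472^3 = -0.000664
d^3_{1,2}(0.0945) = +0.148530 -0.000664 = +0.147866
Attach z-rotation phases: D = e^{-i(1)(5.7285)}·(+0.147866)·e^{-i(2)(2.5389)} = -0.027820+0.145225i

Re=-0.0278 Im=0.1452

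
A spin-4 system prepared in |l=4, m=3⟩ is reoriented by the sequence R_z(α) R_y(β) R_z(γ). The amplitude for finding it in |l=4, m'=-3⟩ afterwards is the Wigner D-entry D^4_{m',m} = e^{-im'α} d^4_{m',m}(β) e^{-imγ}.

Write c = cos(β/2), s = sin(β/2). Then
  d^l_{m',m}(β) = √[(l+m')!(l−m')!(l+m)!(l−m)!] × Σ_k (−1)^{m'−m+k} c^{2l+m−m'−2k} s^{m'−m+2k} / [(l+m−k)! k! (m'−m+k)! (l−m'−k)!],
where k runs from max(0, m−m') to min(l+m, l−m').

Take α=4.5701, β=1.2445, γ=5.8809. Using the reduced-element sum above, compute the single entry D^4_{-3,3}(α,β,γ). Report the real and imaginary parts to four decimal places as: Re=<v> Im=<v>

Re=-0.1181 Im=0.1194

D^4_{-3,3}(4.5701,1.2445,5.8809) = e^{-i·-3·4.5701}·d^4_{-3,3}(1.2445)·e^{-i·3·5.8809}. Compute d first:
c=cos(1.2445/2)=0.812569, s=sin(1.2445/2)=0.582865; N=√[1·5040·5040·1]=5040.000000
The bounds max(0,m−m')=6 and min(l+m,l−m')=7 give 2 terms
  k=6: (−1)^0·5040.0000/(720)·0.8126^2·0.5829^6 = +0.181228
  k=7: (−1)^1·5040.0000/(5040)·0.8126^0·0.5829^8 = -0.013321
d^4_{-3,3}(1.2445) = +0.181228 -0.013321 = +0.167907
D = (+0.414021+0.910267i)·(+0.167907)·(+0.355959+0.934501i) = -0.118084+0.119369i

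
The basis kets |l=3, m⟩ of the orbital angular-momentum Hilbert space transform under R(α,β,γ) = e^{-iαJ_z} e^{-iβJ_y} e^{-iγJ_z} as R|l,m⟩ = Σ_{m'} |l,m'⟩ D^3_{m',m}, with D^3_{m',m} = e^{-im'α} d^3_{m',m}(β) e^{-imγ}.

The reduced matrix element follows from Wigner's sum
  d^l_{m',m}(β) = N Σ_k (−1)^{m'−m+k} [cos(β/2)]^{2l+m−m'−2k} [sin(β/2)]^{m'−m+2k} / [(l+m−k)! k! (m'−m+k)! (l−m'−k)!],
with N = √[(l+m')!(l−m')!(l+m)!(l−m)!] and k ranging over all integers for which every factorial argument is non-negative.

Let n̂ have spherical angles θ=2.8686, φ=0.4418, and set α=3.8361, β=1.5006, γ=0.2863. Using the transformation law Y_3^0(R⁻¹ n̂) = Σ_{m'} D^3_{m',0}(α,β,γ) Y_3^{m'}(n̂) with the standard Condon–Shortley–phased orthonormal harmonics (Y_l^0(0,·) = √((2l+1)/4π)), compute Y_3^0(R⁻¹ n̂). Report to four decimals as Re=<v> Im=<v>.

Re=0.3013 Im=0.0000

Need the full column D^3_{m',0} for m'=−3..3 at α=3.8361, β=1.5006, γ=0.2863.
cos(β/2)=0.731484, sin(β/2)=0.681858
d^3_{-3,0}: single k=3 term ⇒ +0.554897;  D = +0.272207-0.483543i
d^3_{-2,0}: k∈[2..3] ⇒ +0.729070 -0.633501 = +0.095569;  D = +0.017277+0.093994i
d^3_{-1,0}: k∈[1..3] ⇒ +0.494664 -1.289464 +0.373479 = -0.421322;  D = +0.323731+0.269649i
d^3_{0,0}: k∈[0..3] ⇒ +0.153190 -1.197983 +1.040948 -0.100500 = -0.104345;  D = -0.104345+0.000000i
d^3_{1,0}: k∈[0..2] ⇒ -0.494664 +1.289464 -0.373479 = +0.421322;  D = -0.323731+0.269649i
d^3_{2,0}: k∈[0..1] ⇒ +0.729070 -0.633501 = +0.095569;  D = +0.017277-0.093994i
d^3_{3,0}: single k=0 term ⇒ -0.554897;  D = -0.272207-0.483543i
Y_3^{m'}(θ=2.8686,φ=0.4418) and Σ D·Y over m':
  (+0.2722-0.4835i)·(+0.0020-0.0079i)  (+0.0173+0.0940i)·(-0.0454+0.0553i)  (+0.3237+0.2696i)·(+0.2864-0.1355i)  (-0.1043+0.0000i)·(-0.5881+0.0000i)  (-0.3237+0.2696i)·(-0.2864-0.1355i)  (+0.0173-0.0940i)·(-0.0454-0.0553i)  (-0.2722-0.4835i)·(-0.0020-0.0079i)
Y_3^0(R⁻¹ n̂) = +0.301337-0.000000i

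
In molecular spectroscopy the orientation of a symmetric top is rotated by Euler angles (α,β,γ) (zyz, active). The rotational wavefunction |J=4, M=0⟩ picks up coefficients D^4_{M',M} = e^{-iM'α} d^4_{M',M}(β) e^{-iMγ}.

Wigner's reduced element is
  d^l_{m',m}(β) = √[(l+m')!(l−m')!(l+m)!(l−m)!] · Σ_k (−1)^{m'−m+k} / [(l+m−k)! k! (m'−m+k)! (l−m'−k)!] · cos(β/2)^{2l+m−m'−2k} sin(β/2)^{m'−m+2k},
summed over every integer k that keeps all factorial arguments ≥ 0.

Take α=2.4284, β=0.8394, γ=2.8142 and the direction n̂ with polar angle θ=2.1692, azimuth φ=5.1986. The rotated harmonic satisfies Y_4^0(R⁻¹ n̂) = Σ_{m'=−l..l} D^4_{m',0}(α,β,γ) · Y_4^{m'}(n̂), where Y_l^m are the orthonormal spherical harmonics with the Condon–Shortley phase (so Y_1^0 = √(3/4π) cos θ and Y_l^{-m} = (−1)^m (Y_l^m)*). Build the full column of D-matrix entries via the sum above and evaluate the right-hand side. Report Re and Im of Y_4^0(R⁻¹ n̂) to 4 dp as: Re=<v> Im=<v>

Need the full column D^4_{m',0} for m'=−4..4 at α=2.4284, β=0.8394, γ=2.8142.
cos(β/2)=0.913211, sin(β/2)=0.407487
d^4_{-4,0}: single k=4 term ⇒ +0.160430;  D = -0.153785-0.045694i
d^4_{-3,0}: k∈[3..4] ⇒ +0.508464 -0.101238 = +0.407226;  D = +0.219334+0.343111i
d^4_{-2,0}: k∈[2..4] ⇒ +0.913640 -0.485096 +0.036220 = +0.464763;  D = +0.066884-0.459926i
d^4_{-1,0}: k∈[1..4] ⇒ +0.965221 -1.153087 +0.229586 -0.007619 = +0.034102;  D = -0.025790+0.022311i
d^4_{0,0}: k∈[0..4] ⇒ +0.483693 -1.540898 +0.690304 -0.061086 +0.000760 = -0.427227;  D = -0.427227+0.000000i
d^4_{1,0}: k∈[0..3] ⇒ -0.965221 +1.153087 -0.229586 +0.007619 = -0.034102;  D = +0.025790+0.022311i
d^4_{2,0}: k∈[0..2] ⇒ +0.913640 -0.485096 +0.036220 = +0.464763;  D = +0.066884+0.459926i
d^4_{3,0}: k∈[0..1] ⇒ -0.508464 +0.101238 = -0.407226;  D = -0.219334+0.343111i
d^4_{4,0}: single k=0 term ⇒ +0.160430;  D = -0.153785+0.045694i
Y_4^{m'}(θ=2.1692,φ=5.1986) and Σ D·Y over m':
  (-0.1538-0.0457i)·(-0.0754-0.1920i)  (+0.2193+0.3431i)·(+0.3952+0.0445i)  (+0.0669-0.4599i)·(-0.1571+0.2305i)  (-0.0258+0.0223i)·(+0.0801+0.1516i)  (-0.4272+0.0000i)·(-0.3169+0.0000i)  (+0.0258+0.0223i)·(-0.0801+0.1516i)  (+0.0669+0.4599i)·(-0.1571-0.2305i)  (-0.2193+0.3431i)·(-0.3952+0.0445i)  (-0.1538+0.0457i)·(-0.0754+0.1920i)
Y_4^0(R⁻¹ n̂) = +0.463900+0.000000i

Re=0.4639 Im=0.0000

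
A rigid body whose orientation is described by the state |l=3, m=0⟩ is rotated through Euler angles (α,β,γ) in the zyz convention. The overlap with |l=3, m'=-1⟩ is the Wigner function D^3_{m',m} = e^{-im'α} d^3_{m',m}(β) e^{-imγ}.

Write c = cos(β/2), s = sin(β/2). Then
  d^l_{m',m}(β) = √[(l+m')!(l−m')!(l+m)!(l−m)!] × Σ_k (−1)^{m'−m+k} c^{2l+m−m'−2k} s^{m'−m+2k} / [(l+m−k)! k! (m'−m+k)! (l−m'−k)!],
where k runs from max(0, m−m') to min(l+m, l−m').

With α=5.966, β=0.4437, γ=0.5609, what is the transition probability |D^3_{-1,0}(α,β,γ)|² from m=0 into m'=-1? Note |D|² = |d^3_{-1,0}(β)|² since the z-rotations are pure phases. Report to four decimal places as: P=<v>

P=0.3275

First d^3_{-1,0}(β=0.4437), then the phase factors e^{-i(-1)α} and e^{-i(0)γ}:
Half-angle: c=0.975492, s=0.220035. N=√(2·24·6·6)=41.569219
k: max(0,(0)−(-1))=1 … min(3+(0),3−(-1))=3
  k=1: (−1)^0·41.5692/(12)·0.9755^5·0.2200^1 = +0.673287
  k=2: (−1)^1·41.5692/(4)·0.9755^3·0.2200^3 = -0.102768
  k=3: (−1)^2·41.5692/(12)·0.9755^1·0.2200^5 = +0.001743
d^3_{-1,0}(0.4437) = +0.673287 -0.102768 +0.001743 = +0.572263
|D^3_{-1,0}|² = |d^3_{-1,0}(β)|² = (+0.572263)² = 0.327484 (the z-rotation phases have unit modulus)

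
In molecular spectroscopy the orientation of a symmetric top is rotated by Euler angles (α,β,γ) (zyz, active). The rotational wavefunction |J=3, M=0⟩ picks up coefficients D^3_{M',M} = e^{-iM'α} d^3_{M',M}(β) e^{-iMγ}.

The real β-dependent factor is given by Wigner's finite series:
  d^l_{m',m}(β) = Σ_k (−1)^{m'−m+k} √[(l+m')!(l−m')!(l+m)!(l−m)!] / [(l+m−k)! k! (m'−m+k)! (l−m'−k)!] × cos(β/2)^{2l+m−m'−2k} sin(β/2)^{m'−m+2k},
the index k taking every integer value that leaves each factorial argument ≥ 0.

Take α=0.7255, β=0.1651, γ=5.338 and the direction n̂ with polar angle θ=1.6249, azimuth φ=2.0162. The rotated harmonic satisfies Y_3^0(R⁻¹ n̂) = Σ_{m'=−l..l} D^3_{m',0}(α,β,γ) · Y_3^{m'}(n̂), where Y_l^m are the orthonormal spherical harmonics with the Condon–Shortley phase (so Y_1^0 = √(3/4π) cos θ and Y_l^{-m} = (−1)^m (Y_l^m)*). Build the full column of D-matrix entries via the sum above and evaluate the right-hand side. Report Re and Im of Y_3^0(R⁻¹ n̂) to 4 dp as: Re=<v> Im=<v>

Re=0.0089 Im=0.0000

Need the full column D^3_{m',0} for m'=−3..3 at α=0.7255, β=0.1651, γ=5.338.
cos(β/2)=0.996595, sin(β/2)=0.082456
d^3_{-3,0}: single k=3 term ⇒ +0.002482;  D = -0.001413+0.002040i
d^3_{-2,0}: k∈[2..3] ⇒ +0.036735 -0.000251 = +0.036484;  D = +0.004360+0.036222i
d^3_{-1,0}: k∈[1..3] ⇒ +0.280807 -0.005767 +0.000013 = +0.275053;  D = +0.205786+0.182500i
d^3_{0,0}: k∈[0..3] ⇒ +0.979741 -0.060362 +0.000413 -0.000000 = +0.919792;  D = +0.919792+0.000000i
d^3_{1,0}: k∈[0..2] ⇒ -0.280807 +0.005767 -0.000013 = -0.275053;  D = -0.205786+0.182500i
d^3_{2,0}: k∈[0..1] ⇒ +0.036735 -0.000251 = +0.036484;  D = +0.004360-0.036222i
d^3_{3,0}: single k=0 term ⇒ -0.002482;  D = +0.001413+0.002040i
Y_3^{m'}(θ=1.6249,φ=2.0162) and Σ D·Y over m':
  (-0.0014+0.0020i)·(+0.4040+0.0966i)  (+0.0044+0.0362i)·(+0.0346-0.0428i)  (+0.2058+0.1825i)·(+0.1370+0.2870i)  (+0.9198+0.0000i)·(+0.0602+0.0000i)  (-0.2058+0.1825i)·(-0.1370+0.2870i)  (+0.0044-0.0362i)·(+0.0346+0.0428i)  (+0.0014+0.0020i)·(-0.4040+0.0966i)
Y_3^0(R⁻¹ n̂) = +0.008926+0.000000i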